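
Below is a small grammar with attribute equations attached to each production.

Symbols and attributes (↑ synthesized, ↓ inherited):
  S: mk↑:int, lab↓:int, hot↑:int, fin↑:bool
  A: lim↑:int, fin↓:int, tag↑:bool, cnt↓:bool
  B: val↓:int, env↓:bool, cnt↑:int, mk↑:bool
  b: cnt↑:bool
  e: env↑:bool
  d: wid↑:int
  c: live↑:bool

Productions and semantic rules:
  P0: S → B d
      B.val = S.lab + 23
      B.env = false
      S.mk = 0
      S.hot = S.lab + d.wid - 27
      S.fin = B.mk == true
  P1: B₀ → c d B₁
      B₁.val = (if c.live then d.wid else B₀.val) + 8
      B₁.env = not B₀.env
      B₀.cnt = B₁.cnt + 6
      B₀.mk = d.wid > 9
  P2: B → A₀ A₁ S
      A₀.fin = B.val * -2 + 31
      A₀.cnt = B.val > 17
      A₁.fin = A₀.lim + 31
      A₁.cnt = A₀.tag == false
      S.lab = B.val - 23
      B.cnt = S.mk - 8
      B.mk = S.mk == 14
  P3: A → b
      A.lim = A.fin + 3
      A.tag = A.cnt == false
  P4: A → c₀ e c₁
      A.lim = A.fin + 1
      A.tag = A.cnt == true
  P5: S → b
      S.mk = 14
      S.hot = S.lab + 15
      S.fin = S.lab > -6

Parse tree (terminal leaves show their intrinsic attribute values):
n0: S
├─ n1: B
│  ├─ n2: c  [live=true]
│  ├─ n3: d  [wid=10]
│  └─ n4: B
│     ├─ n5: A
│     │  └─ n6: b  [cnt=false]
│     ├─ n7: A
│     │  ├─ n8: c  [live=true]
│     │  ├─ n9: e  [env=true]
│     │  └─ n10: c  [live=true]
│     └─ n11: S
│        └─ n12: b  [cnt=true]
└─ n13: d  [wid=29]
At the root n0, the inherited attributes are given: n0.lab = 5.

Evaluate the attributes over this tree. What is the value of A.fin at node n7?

29

1. n0.lab = 5  [given at root]
2. n1.val = 28  [S.lab + 23]
3. n1.env = false  [false]
4. n2.live = true  [terminal]
5. n3.wid = 10  [terminal]
6. n4.val = 18  [(if c.live then d.wid else B₀.val) + 8]
7. n4.env = true  [not B₀.env]
8. n5.fin = -5  [B.val * -2 + 31]
9. n5.cnt = true  [B.val > 17]
10. n6.cnt = false  [terminal]
11. n5.lim = -2  [A.fin + 3]
12. n5.tag = false  [A.cnt == false]
13. n7.fin = 29  [A₀.lim + 31]
14. n7.cnt = true  [A₀.tag == false]
15. n8.live = true  [terminal]
16. n9.env = true  [terminal]
17. n10.live = true  [terminal]
18. n7.lim = 30  [A.fin + 1]
19. n7.tag = true  [A.cnt == true]
20. n11.lab = -5  [B.val - 23]
21. n12.cnt = true  [terminal]
22. n11.mk = 14  [14]
23. n11.hot = 10  [S.lab + 15]
24. n11.fin = true  [S.lab > -6]
25. n4.cnt = 6  [S.mk - 8]
26. n4.mk = true  [S.mk == 14]
27. n1.cnt = 12  [B₁.cnt + 6]
28. n1.mk = true  [d.wid > 9]
29. n13.wid = 29  [terminal]
30. n0.mk = 0  [0]
31. n0.hot = 7  [S.lab + d.wid - 27]
32. n0.fin = true  [B.mk == true]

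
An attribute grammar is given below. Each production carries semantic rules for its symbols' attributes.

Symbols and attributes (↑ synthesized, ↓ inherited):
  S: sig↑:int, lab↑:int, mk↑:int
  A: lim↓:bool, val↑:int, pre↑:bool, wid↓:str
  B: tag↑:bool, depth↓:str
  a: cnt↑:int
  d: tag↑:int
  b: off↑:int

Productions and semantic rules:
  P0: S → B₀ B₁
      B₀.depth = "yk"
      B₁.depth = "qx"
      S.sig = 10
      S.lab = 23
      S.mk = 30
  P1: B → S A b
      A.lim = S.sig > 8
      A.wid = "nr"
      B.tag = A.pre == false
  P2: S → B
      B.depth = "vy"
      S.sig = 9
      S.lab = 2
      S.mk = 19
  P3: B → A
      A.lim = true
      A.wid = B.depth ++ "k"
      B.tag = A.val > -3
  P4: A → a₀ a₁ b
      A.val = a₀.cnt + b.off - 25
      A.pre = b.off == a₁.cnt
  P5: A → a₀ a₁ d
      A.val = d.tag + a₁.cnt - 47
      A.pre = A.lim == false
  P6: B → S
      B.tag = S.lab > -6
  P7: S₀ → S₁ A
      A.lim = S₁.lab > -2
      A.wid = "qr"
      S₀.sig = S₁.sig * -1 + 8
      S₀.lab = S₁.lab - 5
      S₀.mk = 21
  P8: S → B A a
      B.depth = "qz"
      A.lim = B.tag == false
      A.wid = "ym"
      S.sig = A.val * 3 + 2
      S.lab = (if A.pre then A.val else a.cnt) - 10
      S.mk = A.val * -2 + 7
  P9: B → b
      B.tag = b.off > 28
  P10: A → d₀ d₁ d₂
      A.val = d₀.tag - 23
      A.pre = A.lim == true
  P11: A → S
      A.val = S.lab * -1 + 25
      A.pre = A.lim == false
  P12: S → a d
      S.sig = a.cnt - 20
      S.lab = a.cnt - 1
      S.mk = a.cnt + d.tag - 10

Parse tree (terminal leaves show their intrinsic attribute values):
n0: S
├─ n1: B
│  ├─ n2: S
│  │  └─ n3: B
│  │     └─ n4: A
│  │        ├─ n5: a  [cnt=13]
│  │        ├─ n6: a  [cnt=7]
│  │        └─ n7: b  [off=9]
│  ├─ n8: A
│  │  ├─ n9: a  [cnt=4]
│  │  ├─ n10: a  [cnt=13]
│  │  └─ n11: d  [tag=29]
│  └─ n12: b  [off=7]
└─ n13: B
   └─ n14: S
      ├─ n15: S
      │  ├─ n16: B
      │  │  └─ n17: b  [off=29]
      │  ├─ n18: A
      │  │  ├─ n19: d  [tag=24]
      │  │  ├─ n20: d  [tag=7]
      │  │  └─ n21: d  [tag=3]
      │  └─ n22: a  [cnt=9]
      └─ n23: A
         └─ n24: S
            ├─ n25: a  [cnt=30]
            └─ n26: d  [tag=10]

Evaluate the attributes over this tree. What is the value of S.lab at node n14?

1. n1.depth = "yk"  ["yk"]
2. n3.depth = "vy"  ["vy"]
3. n4.lim = true  [true]
4. n4.wid = "vyk"  [B.depth ++ "k"]
5. n5.cnt = 13  [terminal]
6. n6.cnt = 7  [terminal]
7. n7.off = 9  [terminal]
8. n4.val = -3  [a₀.cnt + b.off - 25]
9. n4.pre = false  [b.off == a₁.cnt]
10. n3.tag = false  [A.val > -3]
11. n2.sig = 9  [9]
12. n2.lab = 2  [2]
13. n2.mk = 19  [19]
14. n8.lim = true  [S.sig > 8]
15. n8.wid = "nr"  ["nr"]
16. n9.cnt = 4  [terminal]
17. n10.cnt = 13  [terminal]
18. n11.tag = 29  [terminal]
19. n8.val = -5  [d.tag + a₁.cnt - 47]
20. n8.pre = false  [A.lim == false]
21. n12.off = 7  [terminal]
22. n1.tag = true  [A.pre == false]
23. n13.depth = "qx"  ["qx"]
24. n16.depth = "qz"  ["qz"]
25. n17.off = 29  [terminal]
26. n16.tag = true  [b.off > 28]
27. n18.lim = false  [B.tag == false]
28. n18.wid = "ym"  ["ym"]
29. n19.tag = 24  [terminal]
30. n20.tag = 7  [terminal]
31. n21.tag = 3  [terminal]
32. n18.val = 1  [d₀.tag - 23]
33. n18.pre = false  [A.lim == true]
34. n22.cnt = 9  [terminal]
35. n15.sig = 5  [A.val * 3 + 2]
36. n15.lab = -1  [(if A.pre then A.val else a.cnt) - 10]
37. n15.mk = 5  [A.val * -2 + 7]
38. n23.lim = true  [S₁.lab > -2]
39. n23.wid = "qr"  ["qr"]
40. n25.cnt = 30  [terminal]
41. n26.tag = 10  [terminal]
42. n24.sig = 10  [a.cnt - 20]
43. n24.lab = 29  [a.cnt - 1]
44. n24.mk = 30  [a.cnt + d.tag - 10]
45. n23.val = -4  [S.lab * -1 + 25]
46. n23.pre = false  [A.lim == false]
47. n14.sig = 3  [S₁.sig * -1 + 8]
48. n14.lab = -6  [S₁.lab - 5]
49. n14.mk = 21  [21]
50. n13.tag = false  [S.lab > -6]
51. n0.sig = 10  [10]
52. n0.lab = 23  [23]
53. n0.mk = 30  [30]

-6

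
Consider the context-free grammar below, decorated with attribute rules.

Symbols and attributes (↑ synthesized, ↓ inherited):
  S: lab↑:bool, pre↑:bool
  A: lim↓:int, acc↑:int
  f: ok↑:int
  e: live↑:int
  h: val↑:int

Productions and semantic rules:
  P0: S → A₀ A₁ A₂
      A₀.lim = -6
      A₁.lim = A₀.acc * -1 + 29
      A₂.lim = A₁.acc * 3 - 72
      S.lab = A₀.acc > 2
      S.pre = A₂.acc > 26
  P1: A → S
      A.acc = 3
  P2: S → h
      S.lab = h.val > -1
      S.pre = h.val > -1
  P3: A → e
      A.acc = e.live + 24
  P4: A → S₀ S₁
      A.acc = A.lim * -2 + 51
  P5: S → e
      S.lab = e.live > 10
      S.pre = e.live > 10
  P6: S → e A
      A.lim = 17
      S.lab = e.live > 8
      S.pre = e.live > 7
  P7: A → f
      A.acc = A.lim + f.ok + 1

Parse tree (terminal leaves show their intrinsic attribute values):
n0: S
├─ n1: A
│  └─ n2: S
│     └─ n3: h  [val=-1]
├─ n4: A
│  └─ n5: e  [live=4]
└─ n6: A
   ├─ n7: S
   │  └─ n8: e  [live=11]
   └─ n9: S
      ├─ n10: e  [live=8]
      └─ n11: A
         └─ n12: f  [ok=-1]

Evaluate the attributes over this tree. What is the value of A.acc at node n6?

1. n1.lim = -6  [-6]
2. n3.val = -1  [terminal]
3. n2.lab = false  [h.val > -1]
4. n2.pre = false  [h.val > -1]
5. n1.acc = 3  [3]
6. n4.lim = 26  [A₀.acc * -1 + 29]
7. n5.live = 4  [terminal]
8. n4.acc = 28  [e.live + 24]
9. n6.lim = 12  [A₁.acc * 3 - 72]
10. n8.live = 11  [terminal]
11. n7.lab = true  [e.live > 10]
12. n7.pre = true  [e.live > 10]
13. n10.live = 8  [terminal]
14. n11.lim = 17  [17]
15. n12.ok = -1  [terminal]
16. n11.acc = 17  [A.lim + f.ok + 1]
17. n9.lab = false  [e.live > 8]
18. n9.pre = true  [e.live > 7]
19. n6.acc = 27  [A.lim * -2 + 51]
20. n0.lab = true  [A₀.acc > 2]
21. n0.pre = true  [A₂.acc > 26]

27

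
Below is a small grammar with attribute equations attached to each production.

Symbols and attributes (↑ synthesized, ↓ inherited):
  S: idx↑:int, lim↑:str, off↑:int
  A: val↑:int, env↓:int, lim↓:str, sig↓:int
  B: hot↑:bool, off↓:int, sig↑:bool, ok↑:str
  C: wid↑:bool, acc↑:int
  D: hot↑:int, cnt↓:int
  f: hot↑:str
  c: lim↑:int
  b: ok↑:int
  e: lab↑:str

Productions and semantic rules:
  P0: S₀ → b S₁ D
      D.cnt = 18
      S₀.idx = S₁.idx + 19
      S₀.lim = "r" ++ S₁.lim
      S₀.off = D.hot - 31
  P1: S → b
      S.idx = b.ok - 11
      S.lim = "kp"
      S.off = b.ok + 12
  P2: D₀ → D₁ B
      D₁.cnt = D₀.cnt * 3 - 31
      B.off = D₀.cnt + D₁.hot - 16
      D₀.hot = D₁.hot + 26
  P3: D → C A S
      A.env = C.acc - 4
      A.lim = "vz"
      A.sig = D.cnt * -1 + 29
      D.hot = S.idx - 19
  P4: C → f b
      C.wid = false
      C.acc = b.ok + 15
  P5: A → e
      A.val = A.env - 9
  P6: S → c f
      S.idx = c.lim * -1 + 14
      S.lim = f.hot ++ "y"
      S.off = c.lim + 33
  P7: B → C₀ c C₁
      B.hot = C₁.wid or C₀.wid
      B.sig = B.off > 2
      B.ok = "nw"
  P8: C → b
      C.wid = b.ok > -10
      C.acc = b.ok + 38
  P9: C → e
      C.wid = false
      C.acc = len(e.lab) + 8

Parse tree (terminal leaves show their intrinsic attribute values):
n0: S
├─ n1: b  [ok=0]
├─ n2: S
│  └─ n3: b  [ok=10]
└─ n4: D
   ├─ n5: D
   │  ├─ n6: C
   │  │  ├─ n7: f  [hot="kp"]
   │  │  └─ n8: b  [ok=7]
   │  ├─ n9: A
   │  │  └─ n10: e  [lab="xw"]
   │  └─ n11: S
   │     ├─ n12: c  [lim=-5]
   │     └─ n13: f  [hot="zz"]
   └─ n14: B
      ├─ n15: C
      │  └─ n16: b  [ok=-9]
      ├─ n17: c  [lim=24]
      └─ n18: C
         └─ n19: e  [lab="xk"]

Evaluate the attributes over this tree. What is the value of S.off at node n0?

-5

1. n1.ok = 0  [terminal]
2. n3.ok = 10  [terminal]
3. n2.idx = -1  [b.ok - 11]
4. n2.lim = "kp"  ["kp"]
5. n2.off = 22  [b.ok + 12]
6. n4.cnt = 18  [18]
7. n5.cnt = 23  [D₀.cnt * 3 - 31]
8. n7.hot = "kp"  [terminal]
9. n8.ok = 7  [terminal]
10. n6.wid = false  [false]
11. n6.acc = 22  [b.ok + 15]
12. n9.env = 18  [C.acc - 4]
13. n9.lim = "vz"  ["vz"]
14. n9.sig = 6  [D.cnt * -1 + 29]
15. n10.lab = "xw"  [terminal]
16. n9.val = 9  [A.env - 9]
17. n12.lim = -5  [terminal]
18. n13.hot = "zz"  [terminal]
19. n11.idx = 19  [c.lim * -1 + 14]
20. n11.lim = "zzy"  [f.hot ++ "y"]
21. n11.off = 28  [c.lim + 33]
22. n5.hot = 0  [S.idx - 19]
23. n14.off = 2  [D₀.cnt + D₁.hot - 16]
24. n16.ok = -9  [terminal]
25. n15.wid = true  [b.ok > -10]
26. n15.acc = 29  [b.ok + 38]
27. n17.lim = 24  [terminal]
28. n19.lab = "xk"  [terminal]
29. n18.wid = false  [false]
30. n18.acc = 10  [len(e.lab) + 8]
31. n14.hot = true  [C₁.wid or C₀.wid]
32. n14.sig = false  [B.off > 2]
33. n14.ok = "nw"  ["nw"]
34. n4.hot = 26  [D₁.hot + 26]
35. n0.idx = 18  [S₁.idx + 19]
36. n0.lim = "rkp"  ["r" ++ S₁.lim]
37. n0.off = -5  [D.hot - 31]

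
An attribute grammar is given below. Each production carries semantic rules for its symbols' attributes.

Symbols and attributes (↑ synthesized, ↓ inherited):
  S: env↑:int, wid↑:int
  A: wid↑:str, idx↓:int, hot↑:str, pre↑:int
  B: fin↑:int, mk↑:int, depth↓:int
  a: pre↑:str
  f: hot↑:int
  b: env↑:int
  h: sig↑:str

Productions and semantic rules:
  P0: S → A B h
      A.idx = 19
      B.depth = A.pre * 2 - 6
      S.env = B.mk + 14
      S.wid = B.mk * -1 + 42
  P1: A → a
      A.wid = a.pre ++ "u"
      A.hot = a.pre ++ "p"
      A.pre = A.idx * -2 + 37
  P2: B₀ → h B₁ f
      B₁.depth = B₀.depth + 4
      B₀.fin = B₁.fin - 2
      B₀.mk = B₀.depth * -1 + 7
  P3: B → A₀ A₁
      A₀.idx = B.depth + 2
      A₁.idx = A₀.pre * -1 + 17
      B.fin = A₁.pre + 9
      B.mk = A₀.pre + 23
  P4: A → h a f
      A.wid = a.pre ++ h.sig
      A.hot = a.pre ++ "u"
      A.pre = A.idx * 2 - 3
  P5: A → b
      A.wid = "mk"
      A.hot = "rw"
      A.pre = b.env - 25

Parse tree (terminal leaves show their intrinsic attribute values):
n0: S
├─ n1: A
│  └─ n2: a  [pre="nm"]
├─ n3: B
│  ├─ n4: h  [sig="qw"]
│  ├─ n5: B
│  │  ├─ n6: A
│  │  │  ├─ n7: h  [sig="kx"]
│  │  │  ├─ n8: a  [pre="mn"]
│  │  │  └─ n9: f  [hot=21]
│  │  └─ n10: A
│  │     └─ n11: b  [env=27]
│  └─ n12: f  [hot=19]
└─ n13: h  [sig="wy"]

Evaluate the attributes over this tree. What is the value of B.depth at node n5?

1. n1.idx = 19  [19]
2. n2.pre = "nm"  [terminal]
3. n1.wid = "nmu"  [a.pre ++ "u"]
4. n1.hot = "nmp"  [a.pre ++ "p"]
5. n1.pre = -1  [A.idx * -2 + 37]
6. n3.depth = -8  [A.pre * 2 - 6]
7. n4.sig = "qw"  [terminal]
8. n5.depth = -4  [B₀.depth + 4]
9. n6.idx = -2  [B.depth + 2]
10. n7.sig = "kx"  [terminal]
11. n8.pre = "mn"  [terminal]
12. n9.hot = 21  [terminal]
13. n6.wid = "mnkx"  [a.pre ++ h.sig]
14. n6.hot = "mnu"  [a.pre ++ "u"]
15. n6.pre = -7  [A.idx * 2 - 3]
16. n10.idx = 24  [A₀.pre * -1 + 17]
17. n11.env = 27  [terminal]
18. n10.wid = "mk"  ["mk"]
19. n10.hot = "rw"  ["rw"]
20. n10.pre = 2  [b.env - 25]
21. n5.fin = 11  [A₁.pre + 9]
22. n5.mk = 16  [A₀.pre + 23]
23. n12.hot = 19  [terminal]
24. n3.fin = 9  [B₁.fin - 2]
25. n3.mk = 15  [B₀.depth * -1 + 7]
26. n13.sig = "wy"  [terminal]
27. n0.env = 29  [B.mk + 14]
28. n0.wid = 27  [B.mk * -1 + 42]

-4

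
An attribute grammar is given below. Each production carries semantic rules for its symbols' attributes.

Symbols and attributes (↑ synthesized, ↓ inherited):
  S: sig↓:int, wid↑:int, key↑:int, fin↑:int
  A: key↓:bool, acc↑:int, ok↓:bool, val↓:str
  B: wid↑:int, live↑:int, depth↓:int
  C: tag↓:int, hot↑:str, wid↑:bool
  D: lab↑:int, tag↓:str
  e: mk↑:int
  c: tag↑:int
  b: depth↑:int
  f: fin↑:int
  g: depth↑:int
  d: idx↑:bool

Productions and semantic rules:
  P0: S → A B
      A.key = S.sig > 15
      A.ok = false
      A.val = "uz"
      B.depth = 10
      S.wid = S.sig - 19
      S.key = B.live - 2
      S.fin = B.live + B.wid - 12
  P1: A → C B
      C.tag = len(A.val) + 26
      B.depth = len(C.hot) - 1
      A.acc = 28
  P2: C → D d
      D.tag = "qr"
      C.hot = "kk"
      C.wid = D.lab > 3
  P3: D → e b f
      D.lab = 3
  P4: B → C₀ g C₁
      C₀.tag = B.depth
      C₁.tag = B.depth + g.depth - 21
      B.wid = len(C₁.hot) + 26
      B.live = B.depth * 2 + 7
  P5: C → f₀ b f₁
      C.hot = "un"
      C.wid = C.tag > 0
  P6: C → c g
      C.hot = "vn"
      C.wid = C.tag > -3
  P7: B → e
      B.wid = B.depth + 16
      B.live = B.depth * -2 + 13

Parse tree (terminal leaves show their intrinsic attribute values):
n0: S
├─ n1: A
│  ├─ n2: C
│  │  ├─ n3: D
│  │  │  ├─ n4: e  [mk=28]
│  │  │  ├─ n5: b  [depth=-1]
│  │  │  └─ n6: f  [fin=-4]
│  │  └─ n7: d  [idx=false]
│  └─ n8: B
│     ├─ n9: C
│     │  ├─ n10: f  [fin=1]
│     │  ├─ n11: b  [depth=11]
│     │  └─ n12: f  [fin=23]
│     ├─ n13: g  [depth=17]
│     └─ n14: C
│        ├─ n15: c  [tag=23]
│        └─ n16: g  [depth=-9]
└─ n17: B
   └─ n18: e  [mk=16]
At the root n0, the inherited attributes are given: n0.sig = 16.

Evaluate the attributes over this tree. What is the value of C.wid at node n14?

false

1. n0.sig = 16  [given at root]
2. n1.key = true  [S.sig > 15]
3. n1.ok = false  [false]
4. n1.val = "uz"  ["uz"]
5. n2.tag = 28  [len(A.val) + 26]
6. n3.tag = "qr"  ["qr"]
7. n4.mk = 28  [terminal]
8. n5.depth = -1  [terminal]
9. n6.fin = -4  [terminal]
10. n3.lab = 3  [3]
11. n7.idx = false  [terminal]
12. n2.hot = "kk"  ["kk"]
13. n2.wid = false  [D.lab > 3]
14. n8.depth = 1  [len(C.hot) - 1]
15. n9.tag = 1  [B.depth]
16. n10.fin = 1  [terminal]
17. n11.depth = 11  [terminal]
18. n12.fin = 23  [terminal]
19. n9.hot = "un"  ["un"]
20. n9.wid = true  [C.tag > 0]
21. n13.depth = 17  [terminal]
22. n14.tag = -3  [B.depth + g.depth - 21]
23. n15.tag = 23  [terminal]
24. n16.depth = -9  [terminal]
25. n14.hot = "vn"  ["vn"]
26. n14.wid = false  [C.tag > -3]
27. n8.wid = 28  [len(C₁.hot) + 26]
28. n8.live = 9  [B.depth * 2 + 7]
29. n1.acc = 28  [28]
30. n17.depth = 10  [10]
31. n18.mk = 16  [terminal]
32. n17.wid = 26  [B.depth + 16]
33. n17.live = -7  [B.depth * -2 + 13]
34. n0.wid = -3  [S.sig - 19]
35. n0.key = -9  [B.live - 2]
36. n0.fin = 7  [B.live + B.wid - 12]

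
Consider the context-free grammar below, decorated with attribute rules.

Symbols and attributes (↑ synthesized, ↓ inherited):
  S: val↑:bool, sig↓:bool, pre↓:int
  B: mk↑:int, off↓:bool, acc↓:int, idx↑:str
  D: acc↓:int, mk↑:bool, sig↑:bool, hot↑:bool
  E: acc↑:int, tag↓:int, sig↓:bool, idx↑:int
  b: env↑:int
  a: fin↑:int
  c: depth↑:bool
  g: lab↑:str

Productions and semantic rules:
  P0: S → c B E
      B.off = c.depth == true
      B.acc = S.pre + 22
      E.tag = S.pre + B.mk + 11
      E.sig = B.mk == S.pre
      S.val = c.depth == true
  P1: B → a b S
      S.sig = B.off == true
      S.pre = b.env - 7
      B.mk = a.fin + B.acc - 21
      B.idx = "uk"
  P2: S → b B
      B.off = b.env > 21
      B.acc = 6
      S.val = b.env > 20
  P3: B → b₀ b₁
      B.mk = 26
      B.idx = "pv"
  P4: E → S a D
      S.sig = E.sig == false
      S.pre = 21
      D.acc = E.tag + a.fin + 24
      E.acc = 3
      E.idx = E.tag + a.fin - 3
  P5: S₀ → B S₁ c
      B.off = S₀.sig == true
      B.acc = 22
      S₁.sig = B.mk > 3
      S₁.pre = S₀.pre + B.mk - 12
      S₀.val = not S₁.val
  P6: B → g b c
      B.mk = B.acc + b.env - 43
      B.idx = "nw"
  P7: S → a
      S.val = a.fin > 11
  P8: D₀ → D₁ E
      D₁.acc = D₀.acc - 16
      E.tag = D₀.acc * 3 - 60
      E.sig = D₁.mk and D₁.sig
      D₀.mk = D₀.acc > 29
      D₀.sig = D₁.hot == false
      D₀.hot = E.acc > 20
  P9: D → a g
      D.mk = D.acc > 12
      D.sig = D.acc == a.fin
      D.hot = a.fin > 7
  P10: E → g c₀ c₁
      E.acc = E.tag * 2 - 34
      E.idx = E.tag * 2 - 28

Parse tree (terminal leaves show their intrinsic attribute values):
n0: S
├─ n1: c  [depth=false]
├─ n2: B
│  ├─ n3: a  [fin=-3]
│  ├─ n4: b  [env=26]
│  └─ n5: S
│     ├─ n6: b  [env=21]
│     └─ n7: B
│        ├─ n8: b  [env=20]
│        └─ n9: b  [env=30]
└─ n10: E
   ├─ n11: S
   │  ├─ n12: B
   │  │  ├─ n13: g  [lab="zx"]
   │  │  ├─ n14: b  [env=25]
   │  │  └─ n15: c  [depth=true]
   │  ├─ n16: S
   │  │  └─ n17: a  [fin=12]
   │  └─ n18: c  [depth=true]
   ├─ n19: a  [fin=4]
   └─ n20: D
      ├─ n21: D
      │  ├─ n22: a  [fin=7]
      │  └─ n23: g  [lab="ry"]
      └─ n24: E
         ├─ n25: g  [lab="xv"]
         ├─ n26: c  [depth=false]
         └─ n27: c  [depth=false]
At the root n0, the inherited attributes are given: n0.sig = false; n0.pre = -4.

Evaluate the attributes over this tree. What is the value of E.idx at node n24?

26

1. n0.sig = false  [given at root]
2. n0.pre = -4  [given at root]
3. n1.depth = false  [terminal]
4. n2.off = false  [c.depth == true]
5. n2.acc = 18  [S.pre + 22]
6. n3.fin = -3  [terminal]
7. n4.env = 26  [terminal]
8. n5.sig = false  [B.off == true]
9. n5.pre = 19  [b.env - 7]
10. n6.env = 21  [terminal]
11. n7.off = false  [b.env > 21]
12. n7.acc = 6  [6]
13. n8.env = 20  [terminal]
14. n9.env = 30  [terminal]
15. n7.mk = 26  [26]
16. n7.idx = "pv"  ["pv"]
17. n5.val = true  [b.env > 20]
18. n2.mk = -6  [a.fin + B.acc - 21]
19. n2.idx = "uk"  ["uk"]
20. n10.tag = 1  [S.pre + B.mk + 11]
21. n10.sig = false  [B.mk == S.pre]
22. n11.sig = true  [E.sig == false]
23. n11.pre = 21  [21]
24. n12.off = true  [S₀.sig == true]
25. n12.acc = 22  [22]
26. n13.lab = "zx"  [terminal]
27. n14.env = 25  [terminal]
28. n15.depth = true  [terminal]
29. n12.mk = 4  [B.acc + b.env - 43]
30. n12.idx = "nw"  ["nw"]
31. n16.sig = true  [B.mk > 3]
32. n16.pre = 13  [S₀.pre + B.mk - 12]
33. n17.fin = 12  [terminal]
34. n16.val = true  [a.fin > 11]
35. n18.depth = true  [terminal]
36. n11.val = false  [not S₁.val]
37. n19.fin = 4  [terminal]
38. n20.acc = 29  [E.tag + a.fin + 24]
39. n21.acc = 13  [D₀.acc - 16]
40. n22.fin = 7  [terminal]
41. n23.lab = "ry"  [terminal]
42. n21.mk = true  [D.acc > 12]
43. n21.sig = false  [D.acc == a.fin]
44. n21.hot = false  [a.fin > 7]
45. n24.tag = 27  [D₀.acc * 3 - 60]
46. n24.sig = false  [D₁.mk and D₁.sig]
47. n25.lab = "xv"  [terminal]
48. n26.depth = false  [terminal]
49. n27.depth = false  [terminal]
50. n24.acc = 20  [E.tag * 2 - 34]
51. n24.idx = 26  [E.tag * 2 - 28]
52. n20.mk = false  [D₀.acc > 29]
53. n20.sig = true  [D₁.hot == false]
54. n20.hot = false  [E.acc > 20]
55. n10.acc = 3  [3]
56. n10.idx = 2  [E.tag + a.fin - 3]
57. n0.val = false  [c.depth == true]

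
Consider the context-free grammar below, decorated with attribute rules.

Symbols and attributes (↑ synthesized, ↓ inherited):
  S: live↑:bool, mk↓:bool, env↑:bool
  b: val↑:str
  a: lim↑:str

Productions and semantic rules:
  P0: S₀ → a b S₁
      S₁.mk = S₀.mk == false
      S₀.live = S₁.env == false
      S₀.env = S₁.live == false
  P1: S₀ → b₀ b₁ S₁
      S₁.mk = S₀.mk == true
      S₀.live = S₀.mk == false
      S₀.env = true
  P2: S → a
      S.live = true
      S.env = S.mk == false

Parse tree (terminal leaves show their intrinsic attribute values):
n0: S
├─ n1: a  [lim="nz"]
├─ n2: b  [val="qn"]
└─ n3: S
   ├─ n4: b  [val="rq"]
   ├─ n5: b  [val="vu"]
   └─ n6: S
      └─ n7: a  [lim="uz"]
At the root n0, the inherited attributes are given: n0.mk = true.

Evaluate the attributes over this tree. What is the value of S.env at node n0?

1. n0.mk = true  [given at root]
2. n1.lim = "nz"  [terminal]
3. n2.val = "qn"  [terminal]
4. n3.mk = false  [S₀.mk == false]
5. n4.val = "rq"  [terminal]
6. n5.val = "vu"  [terminal]
7. n6.mk = false  [S₀.mk == true]
8. n7.lim = "uz"  [terminal]
9. n6.live = true  [true]
10. n6.env = true  [S.mk == false]
11. n3.live = true  [S₀.mk == false]
12. n3.env = true  [true]
13. n0.live = false  [S₁.env == false]
14. n0.env = false  [S₁.live == false]

false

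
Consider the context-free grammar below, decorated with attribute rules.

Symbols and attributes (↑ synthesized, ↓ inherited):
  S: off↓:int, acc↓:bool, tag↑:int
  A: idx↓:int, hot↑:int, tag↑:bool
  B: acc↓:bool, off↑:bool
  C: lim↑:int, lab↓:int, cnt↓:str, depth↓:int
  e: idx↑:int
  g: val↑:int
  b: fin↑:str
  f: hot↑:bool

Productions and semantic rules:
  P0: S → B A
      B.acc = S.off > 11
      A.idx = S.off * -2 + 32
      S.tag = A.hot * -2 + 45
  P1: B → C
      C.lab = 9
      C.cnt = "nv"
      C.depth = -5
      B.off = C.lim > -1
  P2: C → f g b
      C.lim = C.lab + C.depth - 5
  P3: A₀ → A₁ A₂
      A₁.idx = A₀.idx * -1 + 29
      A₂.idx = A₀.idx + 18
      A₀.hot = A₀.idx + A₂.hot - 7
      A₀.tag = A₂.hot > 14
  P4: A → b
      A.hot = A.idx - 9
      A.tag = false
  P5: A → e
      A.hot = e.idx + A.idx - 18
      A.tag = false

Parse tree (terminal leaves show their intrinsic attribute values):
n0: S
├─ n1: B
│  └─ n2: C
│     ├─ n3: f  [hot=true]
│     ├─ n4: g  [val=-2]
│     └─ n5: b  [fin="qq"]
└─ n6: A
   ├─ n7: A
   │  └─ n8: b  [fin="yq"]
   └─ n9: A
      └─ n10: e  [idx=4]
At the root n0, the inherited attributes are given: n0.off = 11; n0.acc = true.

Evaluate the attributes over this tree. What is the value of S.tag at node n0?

11

1. n0.off = 11  [given at root]
2. n0.acc = true  [given at root]
3. n1.acc = false  [S.off > 11]
4. n2.lab = 9  [9]
5. n2.cnt = "nv"  ["nv"]
6. n2.depth = -5  [-5]
7. n3.hot = true  [terminal]
8. n4.val = -2  [terminal]
9. n5.fin = "qq"  [terminal]
10. n2.lim = -1  [C.lab + C.depth - 5]
11. n1.off = false  [C.lim > -1]
12. n6.idx = 10  [S.off * -2 + 32]
13. n7.idx = 19  [A₀.idx * -1 + 29]
14. n8.fin = "yq"  [terminal]
15. n7.hot = 10  [A.idx - 9]
16. n7.tag = false  [false]
17. n9.idx = 28  [A₀.idx + 18]
18. n10.idx = 4  [terminal]
19. n9.hot = 14  [e.idx + A.idx - 18]
20. n9.tag = false  [false]
21. n6.hot = 17  [A₀.idx + A₂.hot - 7]
22. n6.tag = false  [A₂.hot > 14]
23. n0.tag = 11  [A.hot * -2 + 45]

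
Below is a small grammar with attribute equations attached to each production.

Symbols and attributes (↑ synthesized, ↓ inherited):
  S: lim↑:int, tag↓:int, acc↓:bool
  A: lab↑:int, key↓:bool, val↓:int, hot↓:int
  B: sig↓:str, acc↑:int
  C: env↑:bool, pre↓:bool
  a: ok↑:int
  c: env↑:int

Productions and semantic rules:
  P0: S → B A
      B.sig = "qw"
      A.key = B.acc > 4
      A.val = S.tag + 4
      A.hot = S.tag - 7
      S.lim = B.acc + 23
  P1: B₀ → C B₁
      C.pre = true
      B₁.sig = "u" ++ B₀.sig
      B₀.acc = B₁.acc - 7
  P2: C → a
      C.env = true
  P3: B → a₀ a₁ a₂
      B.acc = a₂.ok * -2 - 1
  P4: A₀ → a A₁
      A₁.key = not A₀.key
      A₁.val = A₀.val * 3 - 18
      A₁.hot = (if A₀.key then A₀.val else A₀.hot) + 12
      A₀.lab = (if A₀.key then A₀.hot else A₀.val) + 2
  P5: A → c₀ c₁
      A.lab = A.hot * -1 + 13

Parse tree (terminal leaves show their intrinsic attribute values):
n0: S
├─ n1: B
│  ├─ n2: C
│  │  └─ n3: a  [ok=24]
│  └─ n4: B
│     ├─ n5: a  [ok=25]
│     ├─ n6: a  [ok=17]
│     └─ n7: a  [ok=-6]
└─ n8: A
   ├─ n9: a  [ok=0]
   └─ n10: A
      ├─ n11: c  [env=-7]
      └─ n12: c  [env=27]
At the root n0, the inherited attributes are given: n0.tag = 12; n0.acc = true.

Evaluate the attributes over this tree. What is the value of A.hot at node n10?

1. n0.tag = 12  [given at root]
2. n0.acc = true  [given at root]
3. n1.sig = "qw"  ["qw"]
4. n2.pre = true  [true]
5. n3.ok = 24  [terminal]
6. n2.env = true  [true]
7. n4.sig = "uqw"  ["u" ++ B₀.sig]
8. n5.ok = 25  [terminal]
9. n6.ok = 17  [terminal]
10. n7.ok = -6  [terminal]
11. n4.acc = 11  [a₂.ok * -2 - 1]
12. n1.acc = 4  [B₁.acc - 7]
13. n8.key = false  [B.acc > 4]
14. n8.val = 16  [S.tag + 4]
15. n8.hot = 5  [S.tag - 7]
16. n9.ok = 0  [terminal]
17. n10.key = true  [not A₀.key]
18. n10.val = 30  [A₀.val * 3 - 18]
19. n10.hot = 17  [(if A₀.key then A₀.val else A₀.hot) + 12]
20. n11.env = -7  [terminal]
21. n12.env = 27  [terminal]
22. n10.lab = -4  [A.hot * -1 + 13]
23. n8.lab = 18  [(if A₀.key then A₀.hot else A₀.val) + 2]
24. n0.lim = 27  [B.acc + 23]

17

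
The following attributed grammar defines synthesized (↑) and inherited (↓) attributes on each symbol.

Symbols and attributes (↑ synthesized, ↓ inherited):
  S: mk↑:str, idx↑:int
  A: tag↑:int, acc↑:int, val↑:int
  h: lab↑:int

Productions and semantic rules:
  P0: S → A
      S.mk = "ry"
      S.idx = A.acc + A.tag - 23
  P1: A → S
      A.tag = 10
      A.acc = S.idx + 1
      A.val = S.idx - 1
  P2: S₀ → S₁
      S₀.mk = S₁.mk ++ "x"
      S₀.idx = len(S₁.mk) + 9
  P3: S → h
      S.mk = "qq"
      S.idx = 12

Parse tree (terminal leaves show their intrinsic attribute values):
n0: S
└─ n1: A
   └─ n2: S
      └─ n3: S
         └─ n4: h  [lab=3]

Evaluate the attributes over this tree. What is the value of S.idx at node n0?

-1

1. n4.lab = 3  [terminal]
2. n3.mk = "qq"  ["qq"]
3. n3.idx = 12  [12]
4. n2.mk = "qqx"  [S₁.mk ++ "x"]
5. n2.idx = 11  [len(S₁.mk) + 9]
6. n1.tag = 10  [10]
7. n1.acc = 12  [S.idx + 1]
8. n1.val = 10  [S.idx - 1]
9. n0.mk = "ry"  ["ry"]
10. n0.idx = -1  [A.acc + A.tag - 23]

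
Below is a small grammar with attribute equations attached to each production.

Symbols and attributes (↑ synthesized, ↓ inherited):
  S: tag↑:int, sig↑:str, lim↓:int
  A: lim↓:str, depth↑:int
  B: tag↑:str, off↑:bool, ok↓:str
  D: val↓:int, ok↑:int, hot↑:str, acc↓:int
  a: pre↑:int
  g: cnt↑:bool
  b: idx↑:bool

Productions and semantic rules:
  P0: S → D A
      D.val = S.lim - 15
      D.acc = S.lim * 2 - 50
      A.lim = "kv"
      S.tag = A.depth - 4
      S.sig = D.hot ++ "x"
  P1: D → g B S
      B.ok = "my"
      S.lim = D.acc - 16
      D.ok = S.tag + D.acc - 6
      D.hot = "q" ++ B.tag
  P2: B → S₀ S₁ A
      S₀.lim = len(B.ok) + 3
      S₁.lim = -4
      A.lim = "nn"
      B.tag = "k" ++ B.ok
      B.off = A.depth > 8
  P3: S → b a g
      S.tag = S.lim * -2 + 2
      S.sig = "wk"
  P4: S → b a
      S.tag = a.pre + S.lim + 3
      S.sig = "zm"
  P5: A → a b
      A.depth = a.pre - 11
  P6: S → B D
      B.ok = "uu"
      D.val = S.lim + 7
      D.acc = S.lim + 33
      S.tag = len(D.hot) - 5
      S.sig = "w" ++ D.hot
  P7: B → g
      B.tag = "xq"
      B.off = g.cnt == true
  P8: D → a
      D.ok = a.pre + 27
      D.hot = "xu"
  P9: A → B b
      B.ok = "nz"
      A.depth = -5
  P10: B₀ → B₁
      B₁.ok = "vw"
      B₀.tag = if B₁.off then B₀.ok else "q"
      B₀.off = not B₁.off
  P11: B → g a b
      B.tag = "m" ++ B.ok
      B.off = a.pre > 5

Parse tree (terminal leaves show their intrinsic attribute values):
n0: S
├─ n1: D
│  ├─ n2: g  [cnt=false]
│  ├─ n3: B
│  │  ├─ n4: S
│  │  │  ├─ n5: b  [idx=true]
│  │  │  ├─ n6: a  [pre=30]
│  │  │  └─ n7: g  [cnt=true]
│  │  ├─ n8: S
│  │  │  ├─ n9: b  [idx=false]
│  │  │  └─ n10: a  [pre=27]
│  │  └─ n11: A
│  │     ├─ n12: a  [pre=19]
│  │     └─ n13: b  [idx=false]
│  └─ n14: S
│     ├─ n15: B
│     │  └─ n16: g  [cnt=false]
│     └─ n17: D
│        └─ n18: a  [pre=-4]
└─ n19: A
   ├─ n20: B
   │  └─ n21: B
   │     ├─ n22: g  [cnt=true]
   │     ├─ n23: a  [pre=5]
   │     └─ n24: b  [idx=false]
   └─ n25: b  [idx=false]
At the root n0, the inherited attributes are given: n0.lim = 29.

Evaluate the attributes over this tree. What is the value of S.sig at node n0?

1. n0.lim = 29  [given at root]
2. n1.val = 14  [S.lim - 15]
3. n1.acc = 8  [S.lim * 2 - 50]
4. n2.cnt = false  [terminal]
5. n3.ok = "my"  ["my"]
6. n4.lim = 5  [len(B.ok) + 3]
7. n5.idx = true  [terminal]
8. n6.pre = 30  [terminal]
9. n7.cnt = true  [terminal]
10. n4.tag = -8  [S.lim * -2 + 2]
11. n4.sig = "wk"  ["wk"]
12. n8.lim = -4  [-4]
13. n9.idx = false  [terminal]
14. n10.pre = 27  [terminal]
15. n8.tag = 26  [a.pre + S.lim + 3]
16. n8.sig = "zm"  ["zm"]
17. n11.lim = "nn"  ["nn"]
18. n12.pre = 19  [terminal]
19. n13.idx = false  [terminal]
20. n11.depth = 8  [a.pre - 11]
21. n3.tag = "kmy"  ["k" ++ B.ok]
22. n3.off = false  [A.depth > 8]
23. n14.lim = -8  [D.acc - 16]
24. n15.ok = "uu"  ["uu"]
25. n16.cnt = false  [terminal]
26. n15.tag = "xq"  ["xq"]
27. n15.off = false  [g.cnt == true]
28. n17.val = -1  [S.lim + 7]
29. n17.acc = 25  [S.lim + 33]
30. n18.pre = -4  [terminal]
31. n17.ok = 23  [a.pre + 27]
32. n17.hot = "xu"  ["xu"]
33. n14.tag = -3  [len(D.hot) - 5]
34. n14.sig = "wxu"  ["w" ++ D.hot]
35. n1.ok = -1  [S.tag + D.acc - 6]
36. n1.hot = "qkmy"  ["q" ++ B.tag]
37. n19.lim = "kv"  ["kv"]
38. n20.ok = "nz"  ["nz"]
39. n21.ok = "vw"  ["vw"]
40. n22.cnt = true  [terminal]
41. n23.pre = 5  [terminal]
42. n24.idx = false  [terminal]
43. n21.tag = "mvw"  ["m" ++ B.ok]
44. n21.off = false  [a.pre > 5]
45. n20.tag = "q"  [if B₁.off then B₀.ok else "q"]
46. n20.off = true  [not B₁.off]
47. n25.idx = false  [terminal]
48. n19.depth = -5  [-5]
49. n0.tag = -9  [A.depth - 4]
50. n0.sig = "qkmyx"  [D.hot ++ "x"]

"qkmyx"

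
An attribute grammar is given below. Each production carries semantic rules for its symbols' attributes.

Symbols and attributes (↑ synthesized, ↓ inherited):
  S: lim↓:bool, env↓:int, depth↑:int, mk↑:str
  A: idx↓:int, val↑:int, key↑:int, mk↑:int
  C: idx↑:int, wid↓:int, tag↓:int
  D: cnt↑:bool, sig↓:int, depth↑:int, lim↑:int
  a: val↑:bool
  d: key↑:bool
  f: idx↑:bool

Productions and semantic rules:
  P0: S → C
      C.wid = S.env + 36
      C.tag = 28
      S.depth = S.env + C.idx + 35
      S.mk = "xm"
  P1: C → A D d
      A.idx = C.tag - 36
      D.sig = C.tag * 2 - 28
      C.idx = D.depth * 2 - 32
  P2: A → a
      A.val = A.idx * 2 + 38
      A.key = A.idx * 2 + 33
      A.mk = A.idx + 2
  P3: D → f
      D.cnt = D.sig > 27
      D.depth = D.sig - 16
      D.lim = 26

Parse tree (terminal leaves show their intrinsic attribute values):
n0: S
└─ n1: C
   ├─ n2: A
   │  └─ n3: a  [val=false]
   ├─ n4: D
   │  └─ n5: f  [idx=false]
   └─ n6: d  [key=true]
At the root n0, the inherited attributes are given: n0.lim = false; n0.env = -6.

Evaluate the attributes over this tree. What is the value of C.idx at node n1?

1. n0.lim = false  [given at root]
2. n0.env = -6  [given at root]
3. n1.wid = 30  [S.env + 36]
4. n1.tag = 28  [28]
5. n2.idx = -8  [C.tag - 36]
6. n3.val = false  [terminal]
7. n2.val = 22  [A.idx * 2 + 38]
8. n2.key = 17  [A.idx * 2 + 33]
9. n2.mk = -6  [A.idx + 2]
10. n4.sig = 28  [C.tag * 2 - 28]
11. n5.idx = false  [terminal]
12. n4.cnt = true  [D.sig > 27]
13. n4.depth = 12  [D.sig - 16]
14. n4.lim = 26  [26]
15. n6.key = true  [terminal]
16. n1.idx = -8  [D.depth * 2 - 32]
17. n0.depth = 21  [S.env + C.idx + 35]
18. n0.mk = "xm"  ["xm"]

-8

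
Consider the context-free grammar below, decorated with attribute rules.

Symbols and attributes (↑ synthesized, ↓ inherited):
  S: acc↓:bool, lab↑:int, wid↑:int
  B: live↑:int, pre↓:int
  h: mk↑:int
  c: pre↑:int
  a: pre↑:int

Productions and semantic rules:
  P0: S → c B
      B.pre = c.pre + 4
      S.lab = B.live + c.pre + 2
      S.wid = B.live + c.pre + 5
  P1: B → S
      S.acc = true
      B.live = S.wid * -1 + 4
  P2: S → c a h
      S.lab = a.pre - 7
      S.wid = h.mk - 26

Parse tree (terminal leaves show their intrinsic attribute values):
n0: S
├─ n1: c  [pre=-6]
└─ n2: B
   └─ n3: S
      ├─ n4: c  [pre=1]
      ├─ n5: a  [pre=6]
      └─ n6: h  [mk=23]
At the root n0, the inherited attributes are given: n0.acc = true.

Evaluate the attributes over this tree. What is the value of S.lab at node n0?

1. n0.acc = true  [given at root]
2. n1.pre = -6  [terminal]
3. n2.pre = -2  [c.pre + 4]
4. n3.acc = true  [true]
5. n4.pre = 1  [terminal]
6. n5.pre = 6  [terminal]
7. n6.mk = 23  [terminal]
8. n3.lab = -1  [a.pre - 7]
9. n3.wid = -3  [h.mk - 26]
10. n2.live = 7  [S.wid * -1 + 4]
11. n0.lab = 3  [B.live + c.pre + 2]
12. n0.wid = 6  [B.live + c.pre + 5]

3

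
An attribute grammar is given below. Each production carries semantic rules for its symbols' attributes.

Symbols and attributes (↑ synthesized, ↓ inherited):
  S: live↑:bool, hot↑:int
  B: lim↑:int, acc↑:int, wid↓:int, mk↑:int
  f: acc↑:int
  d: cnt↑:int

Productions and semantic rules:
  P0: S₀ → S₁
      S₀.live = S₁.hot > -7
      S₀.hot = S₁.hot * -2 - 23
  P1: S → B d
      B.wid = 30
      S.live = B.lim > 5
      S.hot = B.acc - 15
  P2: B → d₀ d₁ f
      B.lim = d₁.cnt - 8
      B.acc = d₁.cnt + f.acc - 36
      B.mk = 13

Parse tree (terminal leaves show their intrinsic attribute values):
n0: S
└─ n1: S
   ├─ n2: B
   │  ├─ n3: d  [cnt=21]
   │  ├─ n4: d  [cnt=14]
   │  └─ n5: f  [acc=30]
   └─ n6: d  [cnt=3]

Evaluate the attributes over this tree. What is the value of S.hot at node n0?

1. n2.wid = 30  [30]
2. n3.cnt = 21  [terminal]
3. n4.cnt = 14  [terminal]
4. n5.acc = 30  [terminal]
5. n2.lim = 6  [d₁.cnt - 8]
6. n2.acc = 8  [d₁.cnt + f.acc - 36]
7. n2.mk = 13  [13]
8. n6.cnt = 3  [terminal]
9. n1.live = true  [B.lim > 5]
10. n1.hot = -7  [B.acc - 15]
11. n0.live = false  [S₁.hot > -7]
12. n0.hot = -9  [S₁.hot * -2 - 23]

-9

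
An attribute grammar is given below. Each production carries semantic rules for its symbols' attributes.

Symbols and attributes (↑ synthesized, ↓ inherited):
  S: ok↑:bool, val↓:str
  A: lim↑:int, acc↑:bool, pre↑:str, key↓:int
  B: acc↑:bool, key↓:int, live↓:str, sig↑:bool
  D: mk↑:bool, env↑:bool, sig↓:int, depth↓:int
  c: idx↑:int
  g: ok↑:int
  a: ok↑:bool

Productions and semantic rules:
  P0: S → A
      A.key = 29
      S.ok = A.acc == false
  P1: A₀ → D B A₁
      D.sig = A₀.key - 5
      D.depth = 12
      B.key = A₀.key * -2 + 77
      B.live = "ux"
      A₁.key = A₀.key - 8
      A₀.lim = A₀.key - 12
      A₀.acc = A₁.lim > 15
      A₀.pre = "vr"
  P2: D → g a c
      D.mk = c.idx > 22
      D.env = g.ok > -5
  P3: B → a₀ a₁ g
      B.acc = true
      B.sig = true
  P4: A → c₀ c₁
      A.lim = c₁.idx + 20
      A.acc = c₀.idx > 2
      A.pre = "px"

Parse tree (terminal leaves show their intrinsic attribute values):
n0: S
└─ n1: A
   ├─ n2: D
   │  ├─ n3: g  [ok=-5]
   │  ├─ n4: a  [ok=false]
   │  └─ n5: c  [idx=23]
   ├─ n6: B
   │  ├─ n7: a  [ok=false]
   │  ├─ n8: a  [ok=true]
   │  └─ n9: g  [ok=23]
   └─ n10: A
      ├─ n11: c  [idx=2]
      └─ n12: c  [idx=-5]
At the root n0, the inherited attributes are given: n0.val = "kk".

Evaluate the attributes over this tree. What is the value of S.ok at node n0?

true

1. n0.val = "kk"  [given at root]
2. n1.key = 29  [29]
3. n2.sig = 24  [A₀.key - 5]
4. n2.depth = 12  [12]
5. n3.ok = -5  [terminal]
6. n4.ok = false  [terminal]
7. n5.idx = 23  [terminal]
8. n2.mk = true  [c.idx > 22]
9. n2.env = false  [g.ok > -5]
10. n6.key = 19  [A₀.key * -2 + 77]
11. n6.live = "ux"  ["ux"]
12. n7.ok = false  [terminal]
13. n8.ok = true  [terminal]
14. n9.ok = 23  [terminal]
15. n6.acc = true  [true]
16. n6.sig = true  [true]
17. n10.key = 21  [A₀.key - 8]
18. n11.idx = 2  [terminal]
19. n12.idx = -5  [terminal]
20. n10.lim = 15  [c₁.idx + 20]
21. n10.acc = false  [c₀.idx > 2]
22. n10.pre = "px"  ["px"]
23. n1.lim = 17  [A₀.key - 12]
24. n1.acc = false  [A₁.lim > 15]
25. n1.pre = "vr"  ["vr"]
26. n0.ok = true  [A.acc == false]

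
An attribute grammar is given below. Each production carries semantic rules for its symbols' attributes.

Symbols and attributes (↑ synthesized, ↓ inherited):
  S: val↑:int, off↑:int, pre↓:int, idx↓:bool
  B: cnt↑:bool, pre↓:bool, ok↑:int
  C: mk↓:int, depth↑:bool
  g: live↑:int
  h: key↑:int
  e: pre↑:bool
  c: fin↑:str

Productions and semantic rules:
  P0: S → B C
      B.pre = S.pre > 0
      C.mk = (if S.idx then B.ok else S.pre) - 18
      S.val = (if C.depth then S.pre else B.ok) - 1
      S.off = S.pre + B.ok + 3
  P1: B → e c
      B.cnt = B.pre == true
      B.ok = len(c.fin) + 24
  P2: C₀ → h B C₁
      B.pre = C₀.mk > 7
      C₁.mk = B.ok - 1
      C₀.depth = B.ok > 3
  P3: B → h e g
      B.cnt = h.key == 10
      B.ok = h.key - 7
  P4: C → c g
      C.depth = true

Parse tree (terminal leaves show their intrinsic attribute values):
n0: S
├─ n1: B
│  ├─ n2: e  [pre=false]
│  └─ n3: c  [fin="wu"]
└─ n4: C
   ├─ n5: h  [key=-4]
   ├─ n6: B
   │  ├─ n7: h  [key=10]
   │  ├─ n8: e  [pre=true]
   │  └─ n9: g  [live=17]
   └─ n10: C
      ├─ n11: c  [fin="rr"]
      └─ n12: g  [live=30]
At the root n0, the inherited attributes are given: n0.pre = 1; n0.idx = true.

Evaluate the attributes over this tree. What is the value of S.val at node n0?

1. n0.pre = 1  [given at root]
2. n0.idx = true  [given at root]
3. n1.pre = true  [S.pre > 0]
4. n2.pre = false  [terminal]
5. n3.fin = "wu"  [terminal]
6. n1.cnt = true  [B.pre == true]
7. n1.ok = 26  [len(c.fin) + 24]
8. n4.mk = 8  [(if S.idx then B.ok else S.pre) - 18]
9. n5.key = -4  [terminal]
10. n6.pre = true  [C₀.mk > 7]
11. n7.key = 10  [terminal]
12. n8.pre = true  [terminal]
13. n9.live = 17  [terminal]
14. n6.cnt = true  [h.key == 10]
15. n6.ok = 3  [h.key - 7]
16. n10.mk = 2  [B.ok - 1]
17. n11.fin = "rr"  [terminal]
18. n12.live = 30  [terminal]
19. n10.depth = true  [true]
20. n4.depth = false  [B.ok > 3]
21. n0.val = 25  [(if C.depth then S.pre else B.ok) - 1]
22. n0.off = 30  [S.pre + B.ok + 3]

25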